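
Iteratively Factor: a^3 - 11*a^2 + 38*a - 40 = (a - 2)*(a^2 - 9*a + 20) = (a - 5)*(a - 2)*(a - 4)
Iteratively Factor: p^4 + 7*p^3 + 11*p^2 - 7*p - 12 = (p + 3)*(p^3 + 4*p^2 - p - 4) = (p + 1)*(p + 3)*(p^2 + 3*p - 4) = (p + 1)*(p + 3)*(p + 4)*(p - 1)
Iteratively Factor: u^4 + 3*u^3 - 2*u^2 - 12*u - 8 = (u + 2)*(u^3 + u^2 - 4*u - 4) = (u + 2)^2*(u^2 - u - 2) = (u - 2)*(u + 2)^2*(u + 1)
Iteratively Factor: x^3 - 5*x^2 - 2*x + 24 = (x - 4)*(x^2 - x - 6) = (x - 4)*(x - 3)*(x + 2)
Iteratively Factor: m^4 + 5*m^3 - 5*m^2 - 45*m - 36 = (m - 3)*(m^3 + 8*m^2 + 19*m + 12) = (m - 3)*(m + 3)*(m^2 + 5*m + 4) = (m - 3)*(m + 3)*(m + 4)*(m + 1)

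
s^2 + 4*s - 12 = (s - 2)*(s + 6)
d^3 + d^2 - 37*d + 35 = (d - 5)*(d - 1)*(d + 7)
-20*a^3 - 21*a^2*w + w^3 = (-5*a + w)*(a + w)*(4*a + w)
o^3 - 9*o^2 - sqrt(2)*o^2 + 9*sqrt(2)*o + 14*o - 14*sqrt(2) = (o - 7)*(o - 2)*(o - sqrt(2))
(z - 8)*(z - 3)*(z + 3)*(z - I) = z^4 - 8*z^3 - I*z^3 - 9*z^2 + 8*I*z^2 + 72*z + 9*I*z - 72*I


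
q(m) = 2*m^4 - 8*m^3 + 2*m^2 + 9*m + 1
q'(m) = 8*m^3 - 24*m^2 + 4*m + 9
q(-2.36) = 158.09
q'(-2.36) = -239.26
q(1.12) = 5.50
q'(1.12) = -5.39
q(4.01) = 70.54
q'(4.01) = 154.97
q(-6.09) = 4578.35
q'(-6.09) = -2712.41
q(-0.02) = 0.82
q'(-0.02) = 8.91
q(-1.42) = 23.29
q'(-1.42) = -67.98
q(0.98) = 6.06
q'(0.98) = -2.60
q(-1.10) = 7.10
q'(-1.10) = -35.09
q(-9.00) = 19036.00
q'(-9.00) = -7803.00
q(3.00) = -8.00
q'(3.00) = 21.00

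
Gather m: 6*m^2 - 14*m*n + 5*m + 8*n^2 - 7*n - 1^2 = 6*m^2 + m*(5 - 14*n) + 8*n^2 - 7*n - 1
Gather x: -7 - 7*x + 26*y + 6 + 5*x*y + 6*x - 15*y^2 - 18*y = x*(5*y - 1) - 15*y^2 + 8*y - 1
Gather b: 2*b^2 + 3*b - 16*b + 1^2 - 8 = 2*b^2 - 13*b - 7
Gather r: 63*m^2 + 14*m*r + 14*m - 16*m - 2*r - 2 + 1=63*m^2 - 2*m + r*(14*m - 2) - 1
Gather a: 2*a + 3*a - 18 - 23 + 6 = 5*a - 35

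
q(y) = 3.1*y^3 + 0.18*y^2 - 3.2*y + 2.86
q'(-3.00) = 79.42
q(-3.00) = -69.62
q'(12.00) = 1340.32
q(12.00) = 5347.18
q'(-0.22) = -2.83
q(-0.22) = 3.54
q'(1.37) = 14.75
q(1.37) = 6.79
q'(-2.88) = 72.90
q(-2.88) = -60.48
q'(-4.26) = 164.04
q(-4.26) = -219.90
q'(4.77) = 210.12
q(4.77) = 328.14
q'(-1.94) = 31.10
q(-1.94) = -12.89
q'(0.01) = -3.20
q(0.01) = 2.83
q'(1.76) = 26.24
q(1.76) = 14.69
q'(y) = 9.3*y^2 + 0.36*y - 3.2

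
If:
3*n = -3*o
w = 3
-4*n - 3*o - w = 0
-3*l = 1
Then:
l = -1/3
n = -3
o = 3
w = 3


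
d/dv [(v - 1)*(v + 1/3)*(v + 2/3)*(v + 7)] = 4*v^3 + 21*v^2 - 14*v/9 - 17/3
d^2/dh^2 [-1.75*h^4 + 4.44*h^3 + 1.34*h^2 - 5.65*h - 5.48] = -21.0*h^2 + 26.64*h + 2.68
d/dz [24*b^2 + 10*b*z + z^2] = 10*b + 2*z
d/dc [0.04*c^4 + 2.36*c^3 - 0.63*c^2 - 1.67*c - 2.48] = 0.16*c^3 + 7.08*c^2 - 1.26*c - 1.67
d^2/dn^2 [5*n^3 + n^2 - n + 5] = 30*n + 2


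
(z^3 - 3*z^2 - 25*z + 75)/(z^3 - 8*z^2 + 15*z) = (z + 5)/z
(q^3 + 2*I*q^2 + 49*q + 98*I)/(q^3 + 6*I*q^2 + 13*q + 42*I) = (q - 7*I)/(q - 3*I)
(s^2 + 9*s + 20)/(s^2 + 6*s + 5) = (s + 4)/(s + 1)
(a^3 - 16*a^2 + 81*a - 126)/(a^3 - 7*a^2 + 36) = (a - 7)/(a + 2)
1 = 1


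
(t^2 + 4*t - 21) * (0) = 0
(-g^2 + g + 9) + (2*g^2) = g^2 + g + 9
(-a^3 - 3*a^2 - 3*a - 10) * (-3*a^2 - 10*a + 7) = 3*a^5 + 19*a^4 + 32*a^3 + 39*a^2 + 79*a - 70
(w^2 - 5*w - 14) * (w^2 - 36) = w^4 - 5*w^3 - 50*w^2 + 180*w + 504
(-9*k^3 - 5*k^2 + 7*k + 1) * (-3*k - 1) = 27*k^4 + 24*k^3 - 16*k^2 - 10*k - 1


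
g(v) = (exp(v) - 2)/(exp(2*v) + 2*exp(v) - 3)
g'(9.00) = 0.00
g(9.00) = 0.00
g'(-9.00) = 0.00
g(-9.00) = 0.67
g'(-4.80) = 0.00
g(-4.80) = 0.67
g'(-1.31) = 0.09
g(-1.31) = 0.72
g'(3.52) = -0.02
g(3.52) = 0.03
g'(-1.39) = 0.08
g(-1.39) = 0.72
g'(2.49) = -0.04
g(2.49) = 0.06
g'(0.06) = 69.34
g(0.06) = -3.74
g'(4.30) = -0.01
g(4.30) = 0.01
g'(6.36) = -0.00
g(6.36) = 0.00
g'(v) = (exp(v) - 2)*(-2*exp(2*v) - 2*exp(v))/(exp(2*v) + 2*exp(v) - 3)^2 + exp(v)/(exp(2*v) + 2*exp(v) - 3) = (-2*(exp(v) - 2)*(exp(v) + 1) + exp(2*v) + 2*exp(v) - 3)*exp(v)/(exp(2*v) + 2*exp(v) - 3)^2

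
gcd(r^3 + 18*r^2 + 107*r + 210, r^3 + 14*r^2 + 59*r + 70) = r^2 + 12*r + 35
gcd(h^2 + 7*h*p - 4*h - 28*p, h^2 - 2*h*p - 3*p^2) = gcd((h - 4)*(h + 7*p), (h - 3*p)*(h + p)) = 1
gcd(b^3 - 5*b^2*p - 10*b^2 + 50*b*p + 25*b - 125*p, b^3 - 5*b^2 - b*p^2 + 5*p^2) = b - 5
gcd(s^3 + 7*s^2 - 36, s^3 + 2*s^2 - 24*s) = s + 6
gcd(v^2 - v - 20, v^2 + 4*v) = v + 4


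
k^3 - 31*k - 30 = (k - 6)*(k + 1)*(k + 5)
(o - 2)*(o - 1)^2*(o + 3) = o^4 - o^3 - 7*o^2 + 13*o - 6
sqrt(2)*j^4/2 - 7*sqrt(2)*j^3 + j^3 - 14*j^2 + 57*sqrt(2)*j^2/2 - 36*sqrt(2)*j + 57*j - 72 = (j - 8)*(j - 3)^2*(sqrt(2)*j/2 + 1)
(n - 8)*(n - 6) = n^2 - 14*n + 48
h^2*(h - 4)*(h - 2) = h^4 - 6*h^3 + 8*h^2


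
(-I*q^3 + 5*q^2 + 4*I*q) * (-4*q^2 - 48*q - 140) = 4*I*q^5 - 20*q^4 + 48*I*q^4 - 240*q^3 + 124*I*q^3 - 700*q^2 - 192*I*q^2 - 560*I*q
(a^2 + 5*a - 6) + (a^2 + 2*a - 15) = 2*a^2 + 7*a - 21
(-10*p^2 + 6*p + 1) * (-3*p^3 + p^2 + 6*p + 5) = 30*p^5 - 28*p^4 - 57*p^3 - 13*p^2 + 36*p + 5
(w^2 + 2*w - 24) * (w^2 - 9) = w^4 + 2*w^3 - 33*w^2 - 18*w + 216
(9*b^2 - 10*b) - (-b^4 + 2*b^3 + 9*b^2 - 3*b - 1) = b^4 - 2*b^3 - 7*b + 1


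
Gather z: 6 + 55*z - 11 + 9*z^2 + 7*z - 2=9*z^2 + 62*z - 7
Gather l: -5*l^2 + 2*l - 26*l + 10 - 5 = -5*l^2 - 24*l + 5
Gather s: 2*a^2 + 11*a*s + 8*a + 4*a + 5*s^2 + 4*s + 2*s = 2*a^2 + 12*a + 5*s^2 + s*(11*a + 6)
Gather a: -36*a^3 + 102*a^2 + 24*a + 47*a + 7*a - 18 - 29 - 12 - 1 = -36*a^3 + 102*a^2 + 78*a - 60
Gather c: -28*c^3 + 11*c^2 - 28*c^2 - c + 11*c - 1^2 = -28*c^3 - 17*c^2 + 10*c - 1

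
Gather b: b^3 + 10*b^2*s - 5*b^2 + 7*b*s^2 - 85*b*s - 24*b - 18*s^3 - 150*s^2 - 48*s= b^3 + b^2*(10*s - 5) + b*(7*s^2 - 85*s - 24) - 18*s^3 - 150*s^2 - 48*s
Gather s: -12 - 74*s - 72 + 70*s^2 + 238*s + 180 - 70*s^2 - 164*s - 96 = 0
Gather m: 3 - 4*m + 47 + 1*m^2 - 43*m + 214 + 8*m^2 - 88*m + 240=9*m^2 - 135*m + 504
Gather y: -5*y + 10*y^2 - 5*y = 10*y^2 - 10*y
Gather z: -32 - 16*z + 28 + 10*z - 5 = -6*z - 9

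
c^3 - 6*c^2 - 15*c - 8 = (c - 8)*(c + 1)^2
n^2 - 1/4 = (n - 1/2)*(n + 1/2)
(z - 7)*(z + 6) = z^2 - z - 42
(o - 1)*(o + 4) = o^2 + 3*o - 4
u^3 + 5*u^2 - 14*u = u*(u - 2)*(u + 7)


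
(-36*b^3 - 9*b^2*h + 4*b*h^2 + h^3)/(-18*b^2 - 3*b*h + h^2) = (12*b^2 - b*h - h^2)/(6*b - h)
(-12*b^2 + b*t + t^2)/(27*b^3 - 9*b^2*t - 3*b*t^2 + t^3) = (4*b + t)/(-9*b^2 + t^2)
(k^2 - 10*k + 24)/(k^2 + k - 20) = (k - 6)/(k + 5)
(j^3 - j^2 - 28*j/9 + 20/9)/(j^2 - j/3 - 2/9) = (3*j^2 - j - 10)/(3*j + 1)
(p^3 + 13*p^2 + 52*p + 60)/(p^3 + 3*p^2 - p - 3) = (p^3 + 13*p^2 + 52*p + 60)/(p^3 + 3*p^2 - p - 3)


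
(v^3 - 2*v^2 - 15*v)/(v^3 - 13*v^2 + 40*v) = (v + 3)/(v - 8)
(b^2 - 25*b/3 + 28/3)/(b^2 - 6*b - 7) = (b - 4/3)/(b + 1)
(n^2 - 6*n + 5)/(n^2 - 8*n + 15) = (n - 1)/(n - 3)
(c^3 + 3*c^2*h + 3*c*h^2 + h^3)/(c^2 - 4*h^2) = (c^3 + 3*c^2*h + 3*c*h^2 + h^3)/(c^2 - 4*h^2)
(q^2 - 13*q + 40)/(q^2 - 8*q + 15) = (q - 8)/(q - 3)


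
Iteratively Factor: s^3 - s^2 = (s - 1)*(s^2) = s*(s - 1)*(s)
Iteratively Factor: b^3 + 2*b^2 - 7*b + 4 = (b + 4)*(b^2 - 2*b + 1) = (b - 1)*(b + 4)*(b - 1)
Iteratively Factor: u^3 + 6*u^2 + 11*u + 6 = (u + 3)*(u^2 + 3*u + 2) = (u + 2)*(u + 3)*(u + 1)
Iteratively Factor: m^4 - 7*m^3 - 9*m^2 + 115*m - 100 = (m - 1)*(m^3 - 6*m^2 - 15*m + 100) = (m - 1)*(m + 4)*(m^2 - 10*m + 25) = (m - 5)*(m - 1)*(m + 4)*(m - 5)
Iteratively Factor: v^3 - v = (v - 1)*(v^2 + v) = v*(v - 1)*(v + 1)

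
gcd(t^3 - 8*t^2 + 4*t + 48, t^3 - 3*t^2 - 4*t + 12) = t + 2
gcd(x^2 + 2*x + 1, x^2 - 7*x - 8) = x + 1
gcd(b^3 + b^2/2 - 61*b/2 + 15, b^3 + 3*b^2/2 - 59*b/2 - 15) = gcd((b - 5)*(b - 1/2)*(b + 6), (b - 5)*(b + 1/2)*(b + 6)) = b^2 + b - 30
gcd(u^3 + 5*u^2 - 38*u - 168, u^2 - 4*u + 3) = 1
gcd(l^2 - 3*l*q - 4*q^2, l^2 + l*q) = l + q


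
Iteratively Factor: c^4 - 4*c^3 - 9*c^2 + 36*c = (c - 3)*(c^3 - c^2 - 12*c) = c*(c - 3)*(c^2 - c - 12) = c*(c - 4)*(c - 3)*(c + 3)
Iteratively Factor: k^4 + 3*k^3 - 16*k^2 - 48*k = (k)*(k^3 + 3*k^2 - 16*k - 48) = k*(k - 4)*(k^2 + 7*k + 12) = k*(k - 4)*(k + 3)*(k + 4)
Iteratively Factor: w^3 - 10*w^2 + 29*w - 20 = (w - 4)*(w^2 - 6*w + 5) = (w - 4)*(w - 1)*(w - 5)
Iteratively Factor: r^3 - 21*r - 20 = (r + 4)*(r^2 - 4*r - 5) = (r + 1)*(r + 4)*(r - 5)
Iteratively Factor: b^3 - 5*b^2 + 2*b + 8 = (b + 1)*(b^2 - 6*b + 8) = (b - 2)*(b + 1)*(b - 4)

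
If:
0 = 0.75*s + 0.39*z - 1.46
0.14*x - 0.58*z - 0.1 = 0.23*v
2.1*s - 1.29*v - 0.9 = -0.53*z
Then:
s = 1.94666666666667 - 0.52*z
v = 2.47131782945736 - 0.435658914728682*z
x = 3.42713178294574*z + 4.77430786267996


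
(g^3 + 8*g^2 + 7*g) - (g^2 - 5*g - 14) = g^3 + 7*g^2 + 12*g + 14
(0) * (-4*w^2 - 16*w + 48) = 0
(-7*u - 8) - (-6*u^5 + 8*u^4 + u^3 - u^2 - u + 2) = 6*u^5 - 8*u^4 - u^3 + u^2 - 6*u - 10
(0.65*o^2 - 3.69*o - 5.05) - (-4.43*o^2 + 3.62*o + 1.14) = 5.08*o^2 - 7.31*o - 6.19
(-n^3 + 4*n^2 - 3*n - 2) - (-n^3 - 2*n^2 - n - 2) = 6*n^2 - 2*n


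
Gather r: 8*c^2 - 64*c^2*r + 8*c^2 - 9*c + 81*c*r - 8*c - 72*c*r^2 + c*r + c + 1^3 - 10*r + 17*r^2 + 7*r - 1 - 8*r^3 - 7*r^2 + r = 16*c^2 - 16*c - 8*r^3 + r^2*(10 - 72*c) + r*(-64*c^2 + 82*c - 2)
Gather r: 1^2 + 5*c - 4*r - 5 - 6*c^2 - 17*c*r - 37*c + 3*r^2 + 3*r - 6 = -6*c^2 - 32*c + 3*r^2 + r*(-17*c - 1) - 10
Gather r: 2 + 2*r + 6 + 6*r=8*r + 8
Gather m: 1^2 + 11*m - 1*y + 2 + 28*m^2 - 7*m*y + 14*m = 28*m^2 + m*(25 - 7*y) - y + 3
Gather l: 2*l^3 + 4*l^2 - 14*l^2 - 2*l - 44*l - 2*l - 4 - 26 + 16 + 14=2*l^3 - 10*l^2 - 48*l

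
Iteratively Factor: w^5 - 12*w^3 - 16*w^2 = (w)*(w^4 - 12*w^2 - 16*w) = w^2*(w^3 - 12*w - 16) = w^2*(w + 2)*(w^2 - 2*w - 8) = w^2*(w - 4)*(w + 2)*(w + 2)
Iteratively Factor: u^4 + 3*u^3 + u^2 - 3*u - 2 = (u - 1)*(u^3 + 4*u^2 + 5*u + 2) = (u - 1)*(u + 1)*(u^2 + 3*u + 2) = (u - 1)*(u + 1)^2*(u + 2)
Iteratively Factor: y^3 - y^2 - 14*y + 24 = (y + 4)*(y^2 - 5*y + 6) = (y - 2)*(y + 4)*(y - 3)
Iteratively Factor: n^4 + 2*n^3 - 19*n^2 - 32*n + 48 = (n + 4)*(n^3 - 2*n^2 - 11*n + 12) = (n + 3)*(n + 4)*(n^2 - 5*n + 4) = (n - 4)*(n + 3)*(n + 4)*(n - 1)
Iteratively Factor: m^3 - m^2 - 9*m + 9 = (m - 1)*(m^2 - 9) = (m - 3)*(m - 1)*(m + 3)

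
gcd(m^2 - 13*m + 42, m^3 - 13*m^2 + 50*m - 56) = m - 7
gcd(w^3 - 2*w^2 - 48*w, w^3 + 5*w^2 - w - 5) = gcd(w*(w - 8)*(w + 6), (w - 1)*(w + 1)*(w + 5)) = 1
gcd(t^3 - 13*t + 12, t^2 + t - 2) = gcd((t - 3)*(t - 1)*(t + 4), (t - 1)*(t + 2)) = t - 1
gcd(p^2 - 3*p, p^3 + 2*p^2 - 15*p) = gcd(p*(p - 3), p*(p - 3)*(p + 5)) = p^2 - 3*p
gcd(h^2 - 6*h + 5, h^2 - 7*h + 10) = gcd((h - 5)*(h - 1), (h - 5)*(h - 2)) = h - 5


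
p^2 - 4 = (p - 2)*(p + 2)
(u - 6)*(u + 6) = u^2 - 36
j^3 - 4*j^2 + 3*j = j*(j - 3)*(j - 1)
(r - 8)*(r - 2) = r^2 - 10*r + 16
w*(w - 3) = w^2 - 3*w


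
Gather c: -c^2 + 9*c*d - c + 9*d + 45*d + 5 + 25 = -c^2 + c*(9*d - 1) + 54*d + 30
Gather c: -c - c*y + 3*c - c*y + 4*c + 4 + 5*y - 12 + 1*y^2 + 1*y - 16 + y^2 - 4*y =c*(6 - 2*y) + 2*y^2 + 2*y - 24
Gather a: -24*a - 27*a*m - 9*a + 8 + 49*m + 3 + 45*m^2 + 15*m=a*(-27*m - 33) + 45*m^2 + 64*m + 11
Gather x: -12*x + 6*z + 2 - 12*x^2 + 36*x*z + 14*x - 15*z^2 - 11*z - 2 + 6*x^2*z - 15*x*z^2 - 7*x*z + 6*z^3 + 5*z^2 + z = x^2*(6*z - 12) + x*(-15*z^2 + 29*z + 2) + 6*z^3 - 10*z^2 - 4*z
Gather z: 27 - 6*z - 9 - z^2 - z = -z^2 - 7*z + 18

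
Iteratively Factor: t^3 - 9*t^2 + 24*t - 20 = (t - 2)*(t^2 - 7*t + 10) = (t - 5)*(t - 2)*(t - 2)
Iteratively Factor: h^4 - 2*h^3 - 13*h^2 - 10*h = (h - 5)*(h^3 + 3*h^2 + 2*h) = h*(h - 5)*(h^2 + 3*h + 2) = h*(h - 5)*(h + 2)*(h + 1)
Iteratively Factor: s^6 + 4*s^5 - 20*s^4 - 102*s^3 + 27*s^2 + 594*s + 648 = (s - 3)*(s^5 + 7*s^4 + s^3 - 99*s^2 - 270*s - 216) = (s - 3)*(s + 3)*(s^4 + 4*s^3 - 11*s^2 - 66*s - 72) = (s - 3)*(s + 2)*(s + 3)*(s^3 + 2*s^2 - 15*s - 36) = (s - 3)*(s + 2)*(s + 3)^2*(s^2 - s - 12) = (s - 3)*(s + 2)*(s + 3)^3*(s - 4)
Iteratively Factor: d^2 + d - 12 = (d - 3)*(d + 4)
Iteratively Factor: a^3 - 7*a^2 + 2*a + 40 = (a - 4)*(a^2 - 3*a - 10) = (a - 5)*(a - 4)*(a + 2)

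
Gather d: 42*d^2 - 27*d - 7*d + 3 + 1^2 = 42*d^2 - 34*d + 4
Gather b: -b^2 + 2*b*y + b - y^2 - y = -b^2 + b*(2*y + 1) - y^2 - y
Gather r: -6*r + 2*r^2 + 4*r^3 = 4*r^3 + 2*r^2 - 6*r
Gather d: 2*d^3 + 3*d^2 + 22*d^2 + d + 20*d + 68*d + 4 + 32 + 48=2*d^3 + 25*d^2 + 89*d + 84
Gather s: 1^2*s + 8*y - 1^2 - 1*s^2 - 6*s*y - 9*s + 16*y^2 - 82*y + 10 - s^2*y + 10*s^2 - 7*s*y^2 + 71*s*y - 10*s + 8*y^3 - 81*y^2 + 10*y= s^2*(9 - y) + s*(-7*y^2 + 65*y - 18) + 8*y^3 - 65*y^2 - 64*y + 9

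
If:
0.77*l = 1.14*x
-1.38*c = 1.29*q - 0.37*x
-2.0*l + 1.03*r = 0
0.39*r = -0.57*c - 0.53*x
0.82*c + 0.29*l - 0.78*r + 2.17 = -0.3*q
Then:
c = -1.98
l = 1.01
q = 2.32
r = 1.97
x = 0.68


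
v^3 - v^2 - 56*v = v*(v - 8)*(v + 7)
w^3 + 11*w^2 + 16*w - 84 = (w - 2)*(w + 6)*(w + 7)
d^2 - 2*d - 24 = (d - 6)*(d + 4)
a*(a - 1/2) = a^2 - a/2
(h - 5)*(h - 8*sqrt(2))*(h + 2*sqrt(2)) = h^3 - 6*sqrt(2)*h^2 - 5*h^2 - 32*h + 30*sqrt(2)*h + 160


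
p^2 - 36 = (p - 6)*(p + 6)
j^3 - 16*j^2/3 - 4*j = j*(j - 6)*(j + 2/3)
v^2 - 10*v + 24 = (v - 6)*(v - 4)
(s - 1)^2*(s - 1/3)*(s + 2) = s^4 - s^3/3 - 3*s^2 + 3*s - 2/3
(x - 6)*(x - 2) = x^2 - 8*x + 12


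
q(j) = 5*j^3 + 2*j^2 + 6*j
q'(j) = 15*j^2 + 4*j + 6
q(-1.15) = -11.86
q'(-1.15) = 21.24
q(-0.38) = -2.27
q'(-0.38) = 6.65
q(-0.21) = -1.22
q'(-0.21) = 5.82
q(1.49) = 29.92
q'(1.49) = 45.26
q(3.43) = 245.88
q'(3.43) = 196.19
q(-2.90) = -122.52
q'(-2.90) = 120.55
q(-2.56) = -86.14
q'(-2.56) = 94.06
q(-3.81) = -270.36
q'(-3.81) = 208.50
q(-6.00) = -1044.00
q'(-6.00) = 522.00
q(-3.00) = -135.00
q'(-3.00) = 129.00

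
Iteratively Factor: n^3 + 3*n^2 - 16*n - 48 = (n + 3)*(n^2 - 16) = (n + 3)*(n + 4)*(n - 4)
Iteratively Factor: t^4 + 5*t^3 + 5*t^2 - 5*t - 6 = (t + 2)*(t^3 + 3*t^2 - t - 3) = (t + 1)*(t + 2)*(t^2 + 2*t - 3) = (t - 1)*(t + 1)*(t + 2)*(t + 3)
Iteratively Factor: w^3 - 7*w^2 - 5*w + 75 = (w - 5)*(w^2 - 2*w - 15) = (w - 5)^2*(w + 3)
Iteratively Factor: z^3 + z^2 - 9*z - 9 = (z + 1)*(z^2 - 9) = (z - 3)*(z + 1)*(z + 3)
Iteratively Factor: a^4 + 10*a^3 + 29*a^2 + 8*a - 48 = (a - 1)*(a^3 + 11*a^2 + 40*a + 48) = (a - 1)*(a + 4)*(a^2 + 7*a + 12) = (a - 1)*(a + 4)^2*(a + 3)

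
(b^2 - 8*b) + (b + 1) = b^2 - 7*b + 1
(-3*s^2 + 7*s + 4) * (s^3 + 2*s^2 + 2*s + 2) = -3*s^5 + s^4 + 12*s^3 + 16*s^2 + 22*s + 8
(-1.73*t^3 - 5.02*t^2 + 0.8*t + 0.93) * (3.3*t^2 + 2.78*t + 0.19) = -5.709*t^5 - 21.3754*t^4 - 11.6443*t^3 + 4.3392*t^2 + 2.7374*t + 0.1767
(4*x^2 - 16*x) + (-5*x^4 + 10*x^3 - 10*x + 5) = -5*x^4 + 10*x^3 + 4*x^2 - 26*x + 5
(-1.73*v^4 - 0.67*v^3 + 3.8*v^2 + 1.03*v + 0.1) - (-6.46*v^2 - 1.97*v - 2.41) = -1.73*v^4 - 0.67*v^3 + 10.26*v^2 + 3.0*v + 2.51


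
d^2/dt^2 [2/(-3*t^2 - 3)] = 4*(1 - 3*t^2)/(3*(t^2 + 1)^3)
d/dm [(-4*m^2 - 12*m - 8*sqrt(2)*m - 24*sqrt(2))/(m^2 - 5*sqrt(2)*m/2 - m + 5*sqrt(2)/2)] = 4*(8*m^2 + 9*sqrt(2)*m^2 + 14*sqrt(2)*m - 80 - 27*sqrt(2))/(2*m^4 - 10*sqrt(2)*m^3 - 4*m^3 + 27*m^2 + 20*sqrt(2)*m^2 - 50*m - 10*sqrt(2)*m + 25)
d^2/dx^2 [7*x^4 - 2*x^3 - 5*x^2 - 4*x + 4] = 84*x^2 - 12*x - 10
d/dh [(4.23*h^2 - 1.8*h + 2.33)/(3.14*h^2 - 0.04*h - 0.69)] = (5.4828*h^2 - 20.4698*h + 1.3352)/(9.8596*h^4 - 0.2512*h^3 - 4.3316*h^2 + 0.0552*h + 0.4761)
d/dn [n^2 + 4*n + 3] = 2*n + 4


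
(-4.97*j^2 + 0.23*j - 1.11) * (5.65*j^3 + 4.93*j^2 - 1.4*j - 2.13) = -28.0805*j^5 - 23.2026*j^4 + 1.8204*j^3 + 4.7918*j^2 + 1.0641*j + 2.3643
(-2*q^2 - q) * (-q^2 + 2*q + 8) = 2*q^4 - 3*q^3 - 18*q^2 - 8*q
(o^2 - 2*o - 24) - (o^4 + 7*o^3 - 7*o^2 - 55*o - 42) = -o^4 - 7*o^3 + 8*o^2 + 53*o + 18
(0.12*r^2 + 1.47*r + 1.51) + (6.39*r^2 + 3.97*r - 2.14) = 6.51*r^2 + 5.44*r - 0.63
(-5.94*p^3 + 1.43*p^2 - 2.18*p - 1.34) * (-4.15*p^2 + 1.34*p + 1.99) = 24.651*p^5 - 13.8941*p^4 - 0.8574*p^3 + 5.4855*p^2 - 6.1338*p - 2.6666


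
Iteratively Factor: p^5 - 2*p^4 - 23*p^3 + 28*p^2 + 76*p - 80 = (p - 2)*(p^4 - 23*p^2 - 18*p + 40) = (p - 2)*(p + 2)*(p^3 - 2*p^2 - 19*p + 20) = (p - 2)*(p + 2)*(p + 4)*(p^2 - 6*p + 5) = (p - 5)*(p - 2)*(p + 2)*(p + 4)*(p - 1)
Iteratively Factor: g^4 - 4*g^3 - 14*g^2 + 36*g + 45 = (g + 1)*(g^3 - 5*g^2 - 9*g + 45) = (g - 3)*(g + 1)*(g^2 - 2*g - 15) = (g - 5)*(g - 3)*(g + 1)*(g + 3)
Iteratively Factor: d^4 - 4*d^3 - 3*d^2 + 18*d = (d + 2)*(d^3 - 6*d^2 + 9*d) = (d - 3)*(d + 2)*(d^2 - 3*d) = (d - 3)^2*(d + 2)*(d)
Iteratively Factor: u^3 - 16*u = (u)*(u^2 - 16) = u*(u + 4)*(u - 4)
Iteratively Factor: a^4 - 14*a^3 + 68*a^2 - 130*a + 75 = (a - 5)*(a^3 - 9*a^2 + 23*a - 15) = (a - 5)*(a - 3)*(a^2 - 6*a + 5) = (a - 5)^2*(a - 3)*(a - 1)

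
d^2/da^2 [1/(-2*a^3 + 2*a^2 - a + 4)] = 2*(2*(3*a - 1)*(2*a^3 - 2*a^2 + a - 4) - (6*a^2 - 4*a + 1)^2)/(2*a^3 - 2*a^2 + a - 4)^3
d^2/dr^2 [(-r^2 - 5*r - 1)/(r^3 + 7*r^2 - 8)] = 2*(-r^6 - 15*r^5 - 111*r^4 - 357*r^3 - 555*r^2 - 864*r - 120)/(r^9 + 21*r^8 + 147*r^7 + 319*r^6 - 336*r^5 - 1176*r^4 + 192*r^3 + 1344*r^2 - 512)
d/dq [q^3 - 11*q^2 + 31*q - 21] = 3*q^2 - 22*q + 31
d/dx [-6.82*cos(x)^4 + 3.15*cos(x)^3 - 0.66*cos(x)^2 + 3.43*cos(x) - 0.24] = (27.28*cos(x)^3 - 9.45*cos(x)^2 + 1.32*cos(x) - 3.43)*sin(x)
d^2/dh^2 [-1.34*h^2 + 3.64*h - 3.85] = -2.68000000000000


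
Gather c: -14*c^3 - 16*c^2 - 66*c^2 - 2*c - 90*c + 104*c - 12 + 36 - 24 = -14*c^3 - 82*c^2 + 12*c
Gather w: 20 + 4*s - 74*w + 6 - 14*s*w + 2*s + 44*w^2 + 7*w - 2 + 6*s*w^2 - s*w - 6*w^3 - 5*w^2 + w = 6*s - 6*w^3 + w^2*(6*s + 39) + w*(-15*s - 66) + 24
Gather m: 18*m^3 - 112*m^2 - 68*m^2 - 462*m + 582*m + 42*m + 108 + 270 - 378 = 18*m^3 - 180*m^2 + 162*m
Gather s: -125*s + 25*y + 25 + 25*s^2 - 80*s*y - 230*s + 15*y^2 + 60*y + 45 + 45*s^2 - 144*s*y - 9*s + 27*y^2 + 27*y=70*s^2 + s*(-224*y - 364) + 42*y^2 + 112*y + 70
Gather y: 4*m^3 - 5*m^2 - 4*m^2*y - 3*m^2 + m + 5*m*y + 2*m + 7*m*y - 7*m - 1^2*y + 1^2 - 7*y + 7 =4*m^3 - 8*m^2 - 4*m + y*(-4*m^2 + 12*m - 8) + 8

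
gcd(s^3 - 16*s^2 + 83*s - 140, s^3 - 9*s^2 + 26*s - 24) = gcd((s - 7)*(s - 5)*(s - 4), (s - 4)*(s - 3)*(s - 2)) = s - 4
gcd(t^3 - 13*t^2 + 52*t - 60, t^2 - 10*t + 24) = t - 6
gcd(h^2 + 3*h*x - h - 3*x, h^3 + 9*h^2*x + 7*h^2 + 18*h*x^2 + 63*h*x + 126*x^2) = h + 3*x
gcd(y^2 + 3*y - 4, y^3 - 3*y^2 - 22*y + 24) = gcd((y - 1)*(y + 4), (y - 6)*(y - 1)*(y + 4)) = y^2 + 3*y - 4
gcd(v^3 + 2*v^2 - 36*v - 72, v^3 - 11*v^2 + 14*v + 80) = v + 2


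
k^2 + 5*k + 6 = (k + 2)*(k + 3)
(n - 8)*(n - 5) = n^2 - 13*n + 40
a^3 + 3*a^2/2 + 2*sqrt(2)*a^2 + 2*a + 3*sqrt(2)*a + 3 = (a + 3/2)*(a + sqrt(2))^2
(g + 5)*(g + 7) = g^2 + 12*g + 35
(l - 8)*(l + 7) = l^2 - l - 56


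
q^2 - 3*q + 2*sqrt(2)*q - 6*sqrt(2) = (q - 3)*(q + 2*sqrt(2))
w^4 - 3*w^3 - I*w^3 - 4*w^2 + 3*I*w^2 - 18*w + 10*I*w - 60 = (w - 5)*(w + 2)*(w - 3*I)*(w + 2*I)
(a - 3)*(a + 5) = a^2 + 2*a - 15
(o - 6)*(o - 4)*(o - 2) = o^3 - 12*o^2 + 44*o - 48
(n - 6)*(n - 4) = n^2 - 10*n + 24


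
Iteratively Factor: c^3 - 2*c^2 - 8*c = (c + 2)*(c^2 - 4*c) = (c - 4)*(c + 2)*(c)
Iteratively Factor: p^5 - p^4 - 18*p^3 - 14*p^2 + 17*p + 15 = (p + 1)*(p^4 - 2*p^3 - 16*p^2 + 2*p + 15) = (p + 1)^2*(p^3 - 3*p^2 - 13*p + 15) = (p + 1)^2*(p + 3)*(p^2 - 6*p + 5) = (p - 5)*(p + 1)^2*(p + 3)*(p - 1)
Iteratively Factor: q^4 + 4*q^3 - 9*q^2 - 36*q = (q + 3)*(q^3 + q^2 - 12*q) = (q - 3)*(q + 3)*(q^2 + 4*q) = q*(q - 3)*(q + 3)*(q + 4)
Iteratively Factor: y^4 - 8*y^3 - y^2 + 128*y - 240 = (y + 4)*(y^3 - 12*y^2 + 47*y - 60) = (y - 5)*(y + 4)*(y^2 - 7*y + 12) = (y - 5)*(y - 4)*(y + 4)*(y - 3)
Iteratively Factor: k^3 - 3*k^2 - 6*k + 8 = (k + 2)*(k^2 - 5*k + 4) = (k - 4)*(k + 2)*(k - 1)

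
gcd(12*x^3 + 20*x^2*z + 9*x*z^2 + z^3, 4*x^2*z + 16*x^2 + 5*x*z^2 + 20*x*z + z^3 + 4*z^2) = x + z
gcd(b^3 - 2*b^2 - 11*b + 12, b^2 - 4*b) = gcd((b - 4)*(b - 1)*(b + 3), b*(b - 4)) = b - 4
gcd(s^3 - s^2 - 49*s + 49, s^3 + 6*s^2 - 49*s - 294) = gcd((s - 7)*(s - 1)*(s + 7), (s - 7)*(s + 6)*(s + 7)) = s^2 - 49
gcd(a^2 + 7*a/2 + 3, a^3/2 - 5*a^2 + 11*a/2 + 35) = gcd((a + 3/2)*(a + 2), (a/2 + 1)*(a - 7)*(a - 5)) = a + 2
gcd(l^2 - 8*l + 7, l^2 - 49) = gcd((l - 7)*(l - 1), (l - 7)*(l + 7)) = l - 7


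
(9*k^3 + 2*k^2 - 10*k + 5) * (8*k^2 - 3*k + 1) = 72*k^5 - 11*k^4 - 77*k^3 + 72*k^2 - 25*k + 5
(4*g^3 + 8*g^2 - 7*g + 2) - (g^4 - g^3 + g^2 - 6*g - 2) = -g^4 + 5*g^3 + 7*g^2 - g + 4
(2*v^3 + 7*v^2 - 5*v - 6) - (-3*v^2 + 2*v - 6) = 2*v^3 + 10*v^2 - 7*v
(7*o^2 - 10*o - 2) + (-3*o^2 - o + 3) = 4*o^2 - 11*o + 1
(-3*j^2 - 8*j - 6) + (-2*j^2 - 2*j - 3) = -5*j^2 - 10*j - 9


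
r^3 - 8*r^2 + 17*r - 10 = (r - 5)*(r - 2)*(r - 1)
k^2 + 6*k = k*(k + 6)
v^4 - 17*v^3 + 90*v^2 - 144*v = v*(v - 8)*(v - 6)*(v - 3)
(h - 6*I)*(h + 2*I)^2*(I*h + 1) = I*h^4 + 3*h^3 + 18*I*h^2 - 4*h + 24*I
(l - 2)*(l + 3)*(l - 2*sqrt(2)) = l^3 - 2*sqrt(2)*l^2 + l^2 - 6*l - 2*sqrt(2)*l + 12*sqrt(2)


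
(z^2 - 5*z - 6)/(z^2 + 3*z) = (z^2 - 5*z - 6)/(z*(z + 3))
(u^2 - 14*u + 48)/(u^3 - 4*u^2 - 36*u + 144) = (u - 8)/(u^2 + 2*u - 24)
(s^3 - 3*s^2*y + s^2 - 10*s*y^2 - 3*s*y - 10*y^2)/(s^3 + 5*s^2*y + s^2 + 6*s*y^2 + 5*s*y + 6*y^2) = (s - 5*y)/(s + 3*y)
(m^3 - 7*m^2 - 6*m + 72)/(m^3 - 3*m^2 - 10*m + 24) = (m - 6)/(m - 2)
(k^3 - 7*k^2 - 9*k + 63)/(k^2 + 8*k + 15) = (k^2 - 10*k + 21)/(k + 5)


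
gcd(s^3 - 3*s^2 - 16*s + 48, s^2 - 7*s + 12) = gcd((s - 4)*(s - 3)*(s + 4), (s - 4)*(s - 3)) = s^2 - 7*s + 12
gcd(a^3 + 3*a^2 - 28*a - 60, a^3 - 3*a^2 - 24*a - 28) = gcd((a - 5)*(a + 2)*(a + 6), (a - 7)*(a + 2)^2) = a + 2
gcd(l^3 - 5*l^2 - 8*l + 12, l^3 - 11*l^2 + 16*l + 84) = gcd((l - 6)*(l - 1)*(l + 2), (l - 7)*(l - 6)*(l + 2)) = l^2 - 4*l - 12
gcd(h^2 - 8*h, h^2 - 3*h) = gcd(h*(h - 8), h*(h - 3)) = h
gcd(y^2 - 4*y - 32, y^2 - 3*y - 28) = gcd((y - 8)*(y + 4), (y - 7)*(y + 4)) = y + 4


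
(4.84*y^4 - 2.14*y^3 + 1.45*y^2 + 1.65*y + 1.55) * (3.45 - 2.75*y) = -13.31*y^5 + 22.583*y^4 - 11.3705*y^3 + 0.465000000000001*y^2 + 1.43*y + 5.3475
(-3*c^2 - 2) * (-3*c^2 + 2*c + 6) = 9*c^4 - 6*c^3 - 12*c^2 - 4*c - 12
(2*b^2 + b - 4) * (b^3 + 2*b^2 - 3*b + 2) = 2*b^5 + 5*b^4 - 8*b^3 - 7*b^2 + 14*b - 8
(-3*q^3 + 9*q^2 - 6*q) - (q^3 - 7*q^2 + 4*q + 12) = -4*q^3 + 16*q^2 - 10*q - 12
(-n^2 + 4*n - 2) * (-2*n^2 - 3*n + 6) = 2*n^4 - 5*n^3 - 14*n^2 + 30*n - 12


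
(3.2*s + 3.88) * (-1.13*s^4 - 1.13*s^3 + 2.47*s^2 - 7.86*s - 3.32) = -3.616*s^5 - 8.0004*s^4 + 3.5196*s^3 - 15.5684*s^2 - 41.1208*s - 12.8816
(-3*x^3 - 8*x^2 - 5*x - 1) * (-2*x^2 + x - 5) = 6*x^5 + 13*x^4 + 17*x^3 + 37*x^2 + 24*x + 5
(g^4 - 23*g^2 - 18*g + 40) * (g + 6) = g^5 + 6*g^4 - 23*g^3 - 156*g^2 - 68*g + 240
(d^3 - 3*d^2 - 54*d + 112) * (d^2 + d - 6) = d^5 - 2*d^4 - 63*d^3 + 76*d^2 + 436*d - 672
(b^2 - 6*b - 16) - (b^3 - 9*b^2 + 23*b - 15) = -b^3 + 10*b^2 - 29*b - 1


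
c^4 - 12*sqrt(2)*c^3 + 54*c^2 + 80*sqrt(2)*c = c*(c - 8*sqrt(2))*(c - 5*sqrt(2))*(c + sqrt(2))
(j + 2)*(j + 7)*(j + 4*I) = j^3 + 9*j^2 + 4*I*j^2 + 14*j + 36*I*j + 56*I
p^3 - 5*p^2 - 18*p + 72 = (p - 6)*(p - 3)*(p + 4)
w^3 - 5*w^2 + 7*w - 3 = (w - 3)*(w - 1)^2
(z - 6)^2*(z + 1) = z^3 - 11*z^2 + 24*z + 36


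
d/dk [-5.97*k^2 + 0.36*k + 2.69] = 0.36 - 11.94*k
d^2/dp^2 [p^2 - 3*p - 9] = 2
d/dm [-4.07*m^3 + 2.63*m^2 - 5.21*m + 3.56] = -12.21*m^2 + 5.26*m - 5.21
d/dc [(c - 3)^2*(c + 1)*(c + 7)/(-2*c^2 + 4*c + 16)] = (-c^5 + 2*c^4 + 20*c^3 + 7*c^2 - 193*c + 57)/(c^4 - 4*c^3 - 12*c^2 + 32*c + 64)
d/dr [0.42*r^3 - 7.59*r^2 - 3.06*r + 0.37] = 1.26*r^2 - 15.18*r - 3.06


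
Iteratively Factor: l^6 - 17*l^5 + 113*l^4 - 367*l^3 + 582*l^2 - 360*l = (l - 5)*(l^5 - 12*l^4 + 53*l^3 - 102*l^2 + 72*l) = (l - 5)*(l - 3)*(l^4 - 9*l^3 + 26*l^2 - 24*l) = (l - 5)*(l - 4)*(l - 3)*(l^3 - 5*l^2 + 6*l) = (l - 5)*(l - 4)*(l - 3)^2*(l^2 - 2*l) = l*(l - 5)*(l - 4)*(l - 3)^2*(l - 2)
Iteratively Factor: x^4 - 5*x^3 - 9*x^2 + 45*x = (x - 3)*(x^3 - 2*x^2 - 15*x) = (x - 5)*(x - 3)*(x^2 + 3*x) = x*(x - 5)*(x - 3)*(x + 3)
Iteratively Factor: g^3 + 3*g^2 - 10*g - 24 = (g - 3)*(g^2 + 6*g + 8) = (g - 3)*(g + 4)*(g + 2)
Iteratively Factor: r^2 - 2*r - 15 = (r + 3)*(r - 5)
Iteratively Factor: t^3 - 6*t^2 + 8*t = (t)*(t^2 - 6*t + 8) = t*(t - 2)*(t - 4)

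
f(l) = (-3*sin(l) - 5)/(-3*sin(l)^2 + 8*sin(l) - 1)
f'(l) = (6*sin(l)*cos(l) - 8*cos(l))*(-3*sin(l) - 5)/(-3*sin(l)^2 + 8*sin(l) - 1)^2 - 3*cos(l)/(-3*sin(l)^2 + 8*sin(l) - 1) = (-9*sin(l)^2 - 30*sin(l) + 43)*cos(l)/(3*sin(l)^2 - 8*sin(l) + 1)^2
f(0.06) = 9.75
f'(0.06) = 145.70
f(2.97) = -19.79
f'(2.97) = -477.69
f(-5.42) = -2.18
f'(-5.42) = 0.87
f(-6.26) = 6.21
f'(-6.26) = 63.49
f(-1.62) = 0.17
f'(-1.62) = -0.02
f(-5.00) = -2.01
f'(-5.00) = 0.11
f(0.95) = -2.11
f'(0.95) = 0.59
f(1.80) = -2.01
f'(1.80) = -0.08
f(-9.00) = 0.78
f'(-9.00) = -2.12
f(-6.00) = -5.83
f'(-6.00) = 32.49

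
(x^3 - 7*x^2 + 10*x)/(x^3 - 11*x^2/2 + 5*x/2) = 2*(x - 2)/(2*x - 1)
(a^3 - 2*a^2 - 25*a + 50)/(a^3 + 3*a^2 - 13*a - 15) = (a^2 - 7*a + 10)/(a^2 - 2*a - 3)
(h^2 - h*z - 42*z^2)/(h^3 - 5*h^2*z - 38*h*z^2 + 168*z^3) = 1/(h - 4*z)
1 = 1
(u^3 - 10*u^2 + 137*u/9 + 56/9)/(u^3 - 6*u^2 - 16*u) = (u^2 - 2*u - 7/9)/(u*(u + 2))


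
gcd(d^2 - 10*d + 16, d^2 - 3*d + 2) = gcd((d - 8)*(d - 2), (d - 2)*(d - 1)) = d - 2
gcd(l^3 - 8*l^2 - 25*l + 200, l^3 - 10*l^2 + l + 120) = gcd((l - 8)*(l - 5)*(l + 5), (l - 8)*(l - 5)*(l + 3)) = l^2 - 13*l + 40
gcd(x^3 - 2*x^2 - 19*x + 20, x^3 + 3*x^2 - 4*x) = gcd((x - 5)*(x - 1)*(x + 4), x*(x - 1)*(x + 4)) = x^2 + 3*x - 4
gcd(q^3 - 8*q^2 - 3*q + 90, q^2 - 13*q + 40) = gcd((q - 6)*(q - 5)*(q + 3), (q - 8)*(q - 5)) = q - 5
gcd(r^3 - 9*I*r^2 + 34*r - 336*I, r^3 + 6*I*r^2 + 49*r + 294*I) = r^2 - I*r + 42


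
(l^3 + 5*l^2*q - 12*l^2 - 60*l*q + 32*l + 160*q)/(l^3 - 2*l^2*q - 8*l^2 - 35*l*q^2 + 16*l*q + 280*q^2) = (4 - l)/(-l + 7*q)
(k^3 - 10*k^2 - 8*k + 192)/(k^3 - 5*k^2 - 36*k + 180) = (k^2 - 4*k - 32)/(k^2 + k - 30)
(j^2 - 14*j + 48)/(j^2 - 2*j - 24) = (j - 8)/(j + 4)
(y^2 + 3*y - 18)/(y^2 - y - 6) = (y + 6)/(y + 2)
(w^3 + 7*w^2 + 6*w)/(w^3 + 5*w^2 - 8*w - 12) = w/(w - 2)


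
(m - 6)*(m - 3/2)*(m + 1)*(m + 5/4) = m^4 - 21*m^3/4 - 53*m^2/8 + 87*m/8 + 45/4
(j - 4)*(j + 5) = j^2 + j - 20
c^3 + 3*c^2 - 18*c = c*(c - 3)*(c + 6)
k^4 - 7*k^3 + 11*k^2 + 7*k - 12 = (k - 4)*(k - 3)*(k - 1)*(k + 1)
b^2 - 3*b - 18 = (b - 6)*(b + 3)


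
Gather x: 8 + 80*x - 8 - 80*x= 0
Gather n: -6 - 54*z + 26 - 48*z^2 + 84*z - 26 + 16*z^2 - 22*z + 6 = -32*z^2 + 8*z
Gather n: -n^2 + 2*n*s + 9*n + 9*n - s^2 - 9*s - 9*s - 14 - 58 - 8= -n^2 + n*(2*s + 18) - s^2 - 18*s - 80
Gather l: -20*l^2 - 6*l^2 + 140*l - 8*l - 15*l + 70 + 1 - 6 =-26*l^2 + 117*l + 65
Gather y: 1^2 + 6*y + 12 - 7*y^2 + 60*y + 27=-7*y^2 + 66*y + 40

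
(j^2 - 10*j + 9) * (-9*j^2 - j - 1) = -9*j^4 + 89*j^3 - 72*j^2 + j - 9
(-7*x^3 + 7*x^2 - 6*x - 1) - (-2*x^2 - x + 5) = -7*x^3 + 9*x^2 - 5*x - 6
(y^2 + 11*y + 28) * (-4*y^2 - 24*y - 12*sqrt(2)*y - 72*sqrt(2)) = -4*y^4 - 68*y^3 - 12*sqrt(2)*y^3 - 376*y^2 - 204*sqrt(2)*y^2 - 1128*sqrt(2)*y - 672*y - 2016*sqrt(2)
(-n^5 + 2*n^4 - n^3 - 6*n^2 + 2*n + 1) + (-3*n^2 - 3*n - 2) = -n^5 + 2*n^4 - n^3 - 9*n^2 - n - 1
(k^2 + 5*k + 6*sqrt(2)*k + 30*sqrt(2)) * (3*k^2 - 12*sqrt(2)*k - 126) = 3*k^4 + 6*sqrt(2)*k^3 + 15*k^3 - 270*k^2 + 30*sqrt(2)*k^2 - 1350*k - 756*sqrt(2)*k - 3780*sqrt(2)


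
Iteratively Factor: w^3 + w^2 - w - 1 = (w + 1)*(w^2 - 1) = (w - 1)*(w + 1)*(w + 1)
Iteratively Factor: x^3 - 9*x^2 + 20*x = (x - 4)*(x^2 - 5*x) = (x - 5)*(x - 4)*(x)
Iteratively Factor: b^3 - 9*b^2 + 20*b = (b - 5)*(b^2 - 4*b) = b*(b - 5)*(b - 4)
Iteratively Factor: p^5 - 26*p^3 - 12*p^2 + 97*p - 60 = (p + 4)*(p^4 - 4*p^3 - 10*p^2 + 28*p - 15) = (p - 5)*(p + 4)*(p^3 + p^2 - 5*p + 3) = (p - 5)*(p + 3)*(p + 4)*(p^2 - 2*p + 1) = (p - 5)*(p - 1)*(p + 3)*(p + 4)*(p - 1)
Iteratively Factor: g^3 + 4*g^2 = (g + 4)*(g^2) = g*(g + 4)*(g)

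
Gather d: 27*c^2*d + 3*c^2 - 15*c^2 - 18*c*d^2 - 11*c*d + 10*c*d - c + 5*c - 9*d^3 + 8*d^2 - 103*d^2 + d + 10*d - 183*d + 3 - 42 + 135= -12*c^2 + 4*c - 9*d^3 + d^2*(-18*c - 95) + d*(27*c^2 - c - 172) + 96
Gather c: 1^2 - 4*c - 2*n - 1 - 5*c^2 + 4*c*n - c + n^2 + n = -5*c^2 + c*(4*n - 5) + n^2 - n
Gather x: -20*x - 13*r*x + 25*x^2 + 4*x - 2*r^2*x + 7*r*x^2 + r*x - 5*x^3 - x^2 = -5*x^3 + x^2*(7*r + 24) + x*(-2*r^2 - 12*r - 16)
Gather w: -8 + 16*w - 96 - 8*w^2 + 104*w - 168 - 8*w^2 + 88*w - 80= -16*w^2 + 208*w - 352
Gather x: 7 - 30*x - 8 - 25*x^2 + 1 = -25*x^2 - 30*x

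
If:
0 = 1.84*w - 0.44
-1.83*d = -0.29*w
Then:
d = 0.04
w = 0.24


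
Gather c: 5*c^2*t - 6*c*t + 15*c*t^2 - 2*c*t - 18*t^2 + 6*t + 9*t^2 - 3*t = 5*c^2*t + c*(15*t^2 - 8*t) - 9*t^2 + 3*t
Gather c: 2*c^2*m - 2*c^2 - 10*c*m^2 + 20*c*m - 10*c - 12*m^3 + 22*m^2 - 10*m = c^2*(2*m - 2) + c*(-10*m^2 + 20*m - 10) - 12*m^3 + 22*m^2 - 10*m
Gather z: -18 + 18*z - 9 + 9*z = 27*z - 27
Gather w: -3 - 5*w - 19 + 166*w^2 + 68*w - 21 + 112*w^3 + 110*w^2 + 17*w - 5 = 112*w^3 + 276*w^2 + 80*w - 48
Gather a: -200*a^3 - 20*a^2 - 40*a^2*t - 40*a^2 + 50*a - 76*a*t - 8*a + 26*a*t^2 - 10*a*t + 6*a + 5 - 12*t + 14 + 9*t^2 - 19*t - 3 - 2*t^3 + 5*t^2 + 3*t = -200*a^3 + a^2*(-40*t - 60) + a*(26*t^2 - 86*t + 48) - 2*t^3 + 14*t^2 - 28*t + 16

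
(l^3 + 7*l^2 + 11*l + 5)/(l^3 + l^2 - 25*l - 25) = (l + 1)/(l - 5)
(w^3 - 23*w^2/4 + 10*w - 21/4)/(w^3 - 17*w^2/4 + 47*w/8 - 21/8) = 2*(w - 3)/(2*w - 3)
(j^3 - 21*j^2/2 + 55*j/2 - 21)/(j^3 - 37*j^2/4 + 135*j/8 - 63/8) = 4*(j - 2)/(4*j - 3)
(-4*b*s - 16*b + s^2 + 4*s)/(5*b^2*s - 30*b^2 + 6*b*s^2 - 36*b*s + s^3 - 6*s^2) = (-4*b*s - 16*b + s^2 + 4*s)/(5*b^2*s - 30*b^2 + 6*b*s^2 - 36*b*s + s^3 - 6*s^2)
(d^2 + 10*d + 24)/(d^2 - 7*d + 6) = (d^2 + 10*d + 24)/(d^2 - 7*d + 6)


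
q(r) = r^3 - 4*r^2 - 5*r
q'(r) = 3*r^2 - 8*r - 5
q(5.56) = 20.43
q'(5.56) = 43.26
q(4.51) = -12.18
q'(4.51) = 19.94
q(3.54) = -23.46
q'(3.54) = 4.27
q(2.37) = -21.01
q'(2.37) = -7.11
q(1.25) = -10.55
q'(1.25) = -10.31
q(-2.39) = -24.55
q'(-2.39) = 31.26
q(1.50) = -13.12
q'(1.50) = -10.25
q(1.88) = -16.89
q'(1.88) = -9.44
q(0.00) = 0.00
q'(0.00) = -5.00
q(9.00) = 360.00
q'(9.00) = 166.00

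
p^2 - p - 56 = (p - 8)*(p + 7)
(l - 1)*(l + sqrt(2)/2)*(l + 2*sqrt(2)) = l^3 - l^2 + 5*sqrt(2)*l^2/2 - 5*sqrt(2)*l/2 + 2*l - 2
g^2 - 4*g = g*(g - 4)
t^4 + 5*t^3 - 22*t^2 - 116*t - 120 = (t - 5)*(t + 2)^2*(t + 6)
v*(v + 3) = v^2 + 3*v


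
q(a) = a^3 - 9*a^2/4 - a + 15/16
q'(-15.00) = 741.50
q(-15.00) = -3865.31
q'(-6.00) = 134.00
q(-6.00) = -290.06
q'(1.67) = -0.15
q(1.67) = -2.35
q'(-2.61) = 31.18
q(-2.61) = -29.56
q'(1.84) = 0.88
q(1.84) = -2.29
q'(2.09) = 2.70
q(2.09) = -1.85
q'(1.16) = -2.18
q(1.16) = -1.69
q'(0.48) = -2.47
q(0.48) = 0.05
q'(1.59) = -0.57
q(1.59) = -2.32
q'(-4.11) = 68.17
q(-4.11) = -102.39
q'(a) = 3*a^2 - 9*a/2 - 1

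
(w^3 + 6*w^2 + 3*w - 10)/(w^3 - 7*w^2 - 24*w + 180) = (w^2 + w - 2)/(w^2 - 12*w + 36)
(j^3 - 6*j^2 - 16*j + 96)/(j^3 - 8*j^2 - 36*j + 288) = (j^2 - 16)/(j^2 - 2*j - 48)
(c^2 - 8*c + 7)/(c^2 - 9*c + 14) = (c - 1)/(c - 2)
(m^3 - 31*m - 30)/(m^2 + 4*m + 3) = (m^2 - m - 30)/(m + 3)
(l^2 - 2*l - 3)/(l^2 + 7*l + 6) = (l - 3)/(l + 6)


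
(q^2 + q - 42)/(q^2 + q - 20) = (q^2 + q - 42)/(q^2 + q - 20)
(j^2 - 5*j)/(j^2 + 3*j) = (j - 5)/(j + 3)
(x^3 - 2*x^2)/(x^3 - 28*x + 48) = x^2/(x^2 + 2*x - 24)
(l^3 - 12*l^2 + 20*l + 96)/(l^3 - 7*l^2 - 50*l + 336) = (l + 2)/(l + 7)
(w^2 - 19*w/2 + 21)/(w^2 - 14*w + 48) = (w - 7/2)/(w - 8)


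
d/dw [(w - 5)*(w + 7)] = 2*w + 2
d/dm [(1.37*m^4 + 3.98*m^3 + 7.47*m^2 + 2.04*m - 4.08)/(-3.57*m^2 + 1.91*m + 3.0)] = (-9.7818*m^5 - 6.3585*m^4 + 31.6436*m^3 + 57.3705*m^2 + 15.6888*m + 13.9128)/(12.7449*m^4 - 13.6374*m^3 - 17.7719*m^2 + 11.46*m + 9.0)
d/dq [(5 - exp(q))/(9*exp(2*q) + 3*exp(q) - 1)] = (9*exp(2*q) - 90*exp(q) - 14)*exp(q)/(81*exp(4*q) + 54*exp(3*q) - 9*exp(2*q) - 6*exp(q) + 1)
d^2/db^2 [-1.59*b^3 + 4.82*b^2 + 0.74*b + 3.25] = 9.64 - 9.54*b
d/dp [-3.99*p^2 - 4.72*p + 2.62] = -7.98*p - 4.72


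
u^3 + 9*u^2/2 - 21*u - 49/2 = (u - 7/2)*(u + 1)*(u + 7)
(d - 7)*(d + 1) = d^2 - 6*d - 7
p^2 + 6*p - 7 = (p - 1)*(p + 7)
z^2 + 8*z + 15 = (z + 3)*(z + 5)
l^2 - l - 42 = (l - 7)*(l + 6)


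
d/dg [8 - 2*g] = -2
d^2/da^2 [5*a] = 0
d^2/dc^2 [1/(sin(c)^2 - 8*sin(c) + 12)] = 2*(-2*sin(c)^4 + 12*sin(c)^3 - 5*sin(c)^2 - 72*sin(c) + 52)/(sin(c)^2 - 8*sin(c) + 12)^3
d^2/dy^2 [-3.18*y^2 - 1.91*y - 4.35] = -6.36000000000000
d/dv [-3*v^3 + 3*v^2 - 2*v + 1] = -9*v^2 + 6*v - 2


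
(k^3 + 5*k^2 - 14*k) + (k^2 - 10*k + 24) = k^3 + 6*k^2 - 24*k + 24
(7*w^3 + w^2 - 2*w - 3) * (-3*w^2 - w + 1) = -21*w^5 - 10*w^4 + 12*w^3 + 12*w^2 + w - 3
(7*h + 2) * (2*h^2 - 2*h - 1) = 14*h^3 - 10*h^2 - 11*h - 2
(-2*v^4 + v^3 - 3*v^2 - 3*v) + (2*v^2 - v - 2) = -2*v^4 + v^3 - v^2 - 4*v - 2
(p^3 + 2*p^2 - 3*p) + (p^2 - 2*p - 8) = p^3 + 3*p^2 - 5*p - 8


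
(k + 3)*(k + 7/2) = k^2 + 13*k/2 + 21/2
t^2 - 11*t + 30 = (t - 6)*(t - 5)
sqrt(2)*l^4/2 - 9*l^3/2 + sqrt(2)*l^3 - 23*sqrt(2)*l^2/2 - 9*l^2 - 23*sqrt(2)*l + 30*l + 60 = (l - 6*sqrt(2))*(l - sqrt(2))*(l + 5*sqrt(2)/2)*(sqrt(2)*l/2 + sqrt(2))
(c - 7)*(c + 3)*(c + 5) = c^3 + c^2 - 41*c - 105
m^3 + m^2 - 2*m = m*(m - 1)*(m + 2)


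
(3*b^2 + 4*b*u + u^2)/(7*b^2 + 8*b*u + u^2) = (3*b + u)/(7*b + u)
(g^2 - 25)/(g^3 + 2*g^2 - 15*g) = (g - 5)/(g*(g - 3))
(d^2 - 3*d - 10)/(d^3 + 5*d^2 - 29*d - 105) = (d + 2)/(d^2 + 10*d + 21)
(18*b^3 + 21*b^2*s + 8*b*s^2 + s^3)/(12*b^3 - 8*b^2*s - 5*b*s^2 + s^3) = (9*b^2 + 6*b*s + s^2)/(6*b^2 - 7*b*s + s^2)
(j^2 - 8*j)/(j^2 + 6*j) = (j - 8)/(j + 6)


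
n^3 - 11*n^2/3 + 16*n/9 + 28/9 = (n - 7/3)*(n - 2)*(n + 2/3)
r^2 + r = r*(r + 1)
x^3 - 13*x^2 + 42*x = x*(x - 7)*(x - 6)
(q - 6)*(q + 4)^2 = q^3 + 2*q^2 - 32*q - 96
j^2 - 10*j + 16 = (j - 8)*(j - 2)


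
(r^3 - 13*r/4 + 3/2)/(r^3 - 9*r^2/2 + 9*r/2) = (r^2 + 3*r/2 - 1)/(r*(r - 3))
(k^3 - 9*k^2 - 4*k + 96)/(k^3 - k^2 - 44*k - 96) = (k - 4)/(k + 4)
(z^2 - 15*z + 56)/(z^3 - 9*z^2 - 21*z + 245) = (z - 8)/(z^2 - 2*z - 35)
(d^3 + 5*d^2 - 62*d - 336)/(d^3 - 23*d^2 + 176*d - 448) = (d^2 + 13*d + 42)/(d^2 - 15*d + 56)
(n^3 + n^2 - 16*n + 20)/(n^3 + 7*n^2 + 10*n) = (n^2 - 4*n + 4)/(n*(n + 2))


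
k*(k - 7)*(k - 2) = k^3 - 9*k^2 + 14*k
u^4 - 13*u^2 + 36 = (u - 3)*(u - 2)*(u + 2)*(u + 3)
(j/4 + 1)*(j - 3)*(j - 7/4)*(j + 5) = j^4/4 + 17*j^3/16 - 35*j^2/8 - 191*j/16 + 105/4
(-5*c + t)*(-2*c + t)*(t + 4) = 10*c^2*t + 40*c^2 - 7*c*t^2 - 28*c*t + t^3 + 4*t^2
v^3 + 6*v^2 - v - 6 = (v - 1)*(v + 1)*(v + 6)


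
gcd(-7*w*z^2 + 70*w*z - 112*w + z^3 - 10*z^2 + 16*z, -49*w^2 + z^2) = -7*w + z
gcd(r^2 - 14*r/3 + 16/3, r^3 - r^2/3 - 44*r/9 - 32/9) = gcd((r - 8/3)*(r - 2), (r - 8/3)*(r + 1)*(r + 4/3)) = r - 8/3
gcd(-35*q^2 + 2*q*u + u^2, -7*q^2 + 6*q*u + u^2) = 7*q + u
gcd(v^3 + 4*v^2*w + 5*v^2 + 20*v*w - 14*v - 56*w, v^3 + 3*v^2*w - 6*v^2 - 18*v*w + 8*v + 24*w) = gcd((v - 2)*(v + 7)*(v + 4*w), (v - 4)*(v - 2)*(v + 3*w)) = v - 2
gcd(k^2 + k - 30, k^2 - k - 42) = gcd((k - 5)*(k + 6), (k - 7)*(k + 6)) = k + 6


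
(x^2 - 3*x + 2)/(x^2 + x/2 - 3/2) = 2*(x - 2)/(2*x + 3)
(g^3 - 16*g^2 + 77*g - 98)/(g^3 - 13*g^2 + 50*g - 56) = (g - 7)/(g - 4)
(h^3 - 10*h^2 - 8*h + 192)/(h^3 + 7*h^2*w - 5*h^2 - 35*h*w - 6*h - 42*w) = (h^2 - 4*h - 32)/(h^2 + 7*h*w + h + 7*w)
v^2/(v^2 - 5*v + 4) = v^2/(v^2 - 5*v + 4)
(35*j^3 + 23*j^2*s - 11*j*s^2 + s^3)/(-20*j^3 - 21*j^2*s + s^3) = (-7*j + s)/(4*j + s)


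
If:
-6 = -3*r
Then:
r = 2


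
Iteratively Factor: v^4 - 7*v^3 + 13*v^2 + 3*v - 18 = (v - 3)*(v^3 - 4*v^2 + v + 6) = (v - 3)*(v + 1)*(v^2 - 5*v + 6) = (v - 3)*(v - 2)*(v + 1)*(v - 3)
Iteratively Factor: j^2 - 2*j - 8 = (j - 4)*(j + 2)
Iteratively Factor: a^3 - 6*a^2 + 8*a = (a)*(a^2 - 6*a + 8) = a*(a - 4)*(a - 2)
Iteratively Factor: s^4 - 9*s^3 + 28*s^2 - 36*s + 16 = (s - 1)*(s^3 - 8*s^2 + 20*s - 16) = (s - 2)*(s - 1)*(s^2 - 6*s + 8) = (s - 2)^2*(s - 1)*(s - 4)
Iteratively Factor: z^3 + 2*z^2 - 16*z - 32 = (z + 4)*(z^2 - 2*z - 8) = (z + 2)*(z + 4)*(z - 4)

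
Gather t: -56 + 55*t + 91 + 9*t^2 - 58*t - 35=9*t^2 - 3*t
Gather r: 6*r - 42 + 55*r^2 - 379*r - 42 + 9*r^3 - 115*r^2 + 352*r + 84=9*r^3 - 60*r^2 - 21*r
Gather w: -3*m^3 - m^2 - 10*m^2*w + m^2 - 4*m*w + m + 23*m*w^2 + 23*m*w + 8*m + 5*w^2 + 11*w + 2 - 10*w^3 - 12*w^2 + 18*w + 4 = -3*m^3 + 9*m - 10*w^3 + w^2*(23*m - 7) + w*(-10*m^2 + 19*m + 29) + 6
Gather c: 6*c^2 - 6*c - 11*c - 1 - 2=6*c^2 - 17*c - 3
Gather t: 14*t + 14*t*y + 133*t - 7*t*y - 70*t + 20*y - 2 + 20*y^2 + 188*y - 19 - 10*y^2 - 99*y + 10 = t*(7*y + 77) + 10*y^2 + 109*y - 11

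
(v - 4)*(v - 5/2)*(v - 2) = v^3 - 17*v^2/2 + 23*v - 20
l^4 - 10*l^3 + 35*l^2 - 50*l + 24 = (l - 4)*(l - 3)*(l - 2)*(l - 1)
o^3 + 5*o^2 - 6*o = o*(o - 1)*(o + 6)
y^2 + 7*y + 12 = (y + 3)*(y + 4)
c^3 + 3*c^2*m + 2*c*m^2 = c*(c + m)*(c + 2*m)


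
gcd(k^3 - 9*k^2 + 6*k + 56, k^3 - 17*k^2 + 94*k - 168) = k^2 - 11*k + 28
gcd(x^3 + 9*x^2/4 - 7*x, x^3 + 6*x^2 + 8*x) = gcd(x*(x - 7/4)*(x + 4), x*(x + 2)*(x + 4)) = x^2 + 4*x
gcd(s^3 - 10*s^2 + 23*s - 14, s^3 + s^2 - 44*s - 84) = s - 7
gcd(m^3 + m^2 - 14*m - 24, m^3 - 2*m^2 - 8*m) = m^2 - 2*m - 8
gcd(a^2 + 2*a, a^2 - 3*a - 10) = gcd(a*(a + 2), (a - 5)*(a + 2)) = a + 2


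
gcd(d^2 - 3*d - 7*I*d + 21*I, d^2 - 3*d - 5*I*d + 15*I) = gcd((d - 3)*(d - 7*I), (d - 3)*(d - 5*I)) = d - 3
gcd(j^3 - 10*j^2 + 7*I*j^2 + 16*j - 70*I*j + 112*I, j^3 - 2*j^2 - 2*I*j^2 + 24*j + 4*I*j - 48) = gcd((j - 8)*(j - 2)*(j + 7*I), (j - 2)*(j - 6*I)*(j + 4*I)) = j - 2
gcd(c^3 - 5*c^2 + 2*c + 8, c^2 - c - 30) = 1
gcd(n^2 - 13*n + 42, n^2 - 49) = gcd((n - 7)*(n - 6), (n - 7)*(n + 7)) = n - 7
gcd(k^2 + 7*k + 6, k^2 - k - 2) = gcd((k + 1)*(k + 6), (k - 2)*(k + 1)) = k + 1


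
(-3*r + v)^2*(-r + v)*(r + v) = -9*r^4 + 6*r^3*v + 8*r^2*v^2 - 6*r*v^3 + v^4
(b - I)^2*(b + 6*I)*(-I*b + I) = -I*b^4 + 4*b^3 + I*b^3 - 4*b^2 - 11*I*b^2 - 6*b + 11*I*b + 6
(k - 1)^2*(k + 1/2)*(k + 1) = k^4 - k^3/2 - 3*k^2/2 + k/2 + 1/2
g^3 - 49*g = g*(g - 7)*(g + 7)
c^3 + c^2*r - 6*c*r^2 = c*(c - 2*r)*(c + 3*r)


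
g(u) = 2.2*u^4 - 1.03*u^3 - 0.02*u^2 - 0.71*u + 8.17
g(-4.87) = 1367.60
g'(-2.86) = -231.73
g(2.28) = 53.69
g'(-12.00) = -15651.59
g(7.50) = 6528.13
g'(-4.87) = -1090.21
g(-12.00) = 47412.85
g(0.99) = 8.56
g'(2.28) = 87.44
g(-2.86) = 181.33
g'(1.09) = 6.97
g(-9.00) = 15198.01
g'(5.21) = 1159.71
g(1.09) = 9.14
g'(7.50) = 3537.68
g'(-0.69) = -5.04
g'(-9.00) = -6665.84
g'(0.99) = 4.76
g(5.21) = 1479.23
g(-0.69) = 9.49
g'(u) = 8.8*u^3 - 3.09*u^2 - 0.04*u - 0.71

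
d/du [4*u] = 4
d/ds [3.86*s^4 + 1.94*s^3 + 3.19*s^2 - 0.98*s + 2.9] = 15.44*s^3 + 5.82*s^2 + 6.38*s - 0.98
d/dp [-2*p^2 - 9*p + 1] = -4*p - 9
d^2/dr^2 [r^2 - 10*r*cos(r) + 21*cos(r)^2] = 10*r*cos(r) + 84*sin(r)^2 + 20*sin(r) - 40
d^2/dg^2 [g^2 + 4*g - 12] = 2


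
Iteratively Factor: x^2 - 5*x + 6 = (x - 2)*(x - 3)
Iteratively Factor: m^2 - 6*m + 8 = (m - 2)*(m - 4)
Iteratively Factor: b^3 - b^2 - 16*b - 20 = (b + 2)*(b^2 - 3*b - 10) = (b - 5)*(b + 2)*(b + 2)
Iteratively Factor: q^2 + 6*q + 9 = (q + 3)*(q + 3)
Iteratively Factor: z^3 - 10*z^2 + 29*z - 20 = (z - 5)*(z^2 - 5*z + 4) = (z - 5)*(z - 1)*(z - 4)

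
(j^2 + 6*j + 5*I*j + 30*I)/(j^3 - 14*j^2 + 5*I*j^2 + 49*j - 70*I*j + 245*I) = (j + 6)/(j^2 - 14*j + 49)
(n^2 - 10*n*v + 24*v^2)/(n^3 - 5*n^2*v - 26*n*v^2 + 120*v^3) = 1/(n + 5*v)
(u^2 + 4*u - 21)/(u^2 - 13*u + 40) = (u^2 + 4*u - 21)/(u^2 - 13*u + 40)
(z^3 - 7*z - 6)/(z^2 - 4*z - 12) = (z^2 - 2*z - 3)/(z - 6)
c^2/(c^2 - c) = c/(c - 1)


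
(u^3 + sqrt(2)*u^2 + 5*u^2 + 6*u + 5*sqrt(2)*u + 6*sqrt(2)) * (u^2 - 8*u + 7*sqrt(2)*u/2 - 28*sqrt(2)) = u^5 - 3*u^4 + 9*sqrt(2)*u^4/2 - 27*u^3 - 27*sqrt(2)*u^3/2 - 153*sqrt(2)*u^2 - 69*u^2 - 216*sqrt(2)*u - 238*u - 336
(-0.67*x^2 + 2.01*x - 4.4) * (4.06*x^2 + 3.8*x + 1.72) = -2.7202*x^4 + 5.6146*x^3 - 11.3784*x^2 - 13.2628*x - 7.568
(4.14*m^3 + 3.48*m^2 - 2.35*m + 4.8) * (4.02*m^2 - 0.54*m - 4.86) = 16.6428*m^5 + 11.754*m^4 - 31.4466*m^3 + 3.6522*m^2 + 8.829*m - 23.328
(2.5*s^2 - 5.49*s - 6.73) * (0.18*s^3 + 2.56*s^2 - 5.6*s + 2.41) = 0.45*s^5 + 5.4118*s^4 - 29.2658*s^3 + 19.5402*s^2 + 24.4571*s - 16.2193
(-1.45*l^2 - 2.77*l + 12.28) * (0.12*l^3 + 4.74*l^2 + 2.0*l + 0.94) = -0.174*l^5 - 7.2054*l^4 - 14.5562*l^3 + 51.3042*l^2 + 21.9562*l + 11.5432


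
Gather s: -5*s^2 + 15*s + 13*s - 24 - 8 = -5*s^2 + 28*s - 32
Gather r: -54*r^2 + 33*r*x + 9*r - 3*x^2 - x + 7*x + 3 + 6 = -54*r^2 + r*(33*x + 9) - 3*x^2 + 6*x + 9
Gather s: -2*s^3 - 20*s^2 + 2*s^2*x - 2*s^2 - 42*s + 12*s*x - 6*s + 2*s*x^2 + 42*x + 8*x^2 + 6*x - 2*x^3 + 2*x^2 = -2*s^3 + s^2*(2*x - 22) + s*(2*x^2 + 12*x - 48) - 2*x^3 + 10*x^2 + 48*x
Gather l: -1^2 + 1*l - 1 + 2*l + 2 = 3*l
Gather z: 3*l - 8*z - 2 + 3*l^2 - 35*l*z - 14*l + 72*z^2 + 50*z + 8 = 3*l^2 - 11*l + 72*z^2 + z*(42 - 35*l) + 6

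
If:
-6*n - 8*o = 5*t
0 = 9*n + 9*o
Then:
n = 5*t/2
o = -5*t/2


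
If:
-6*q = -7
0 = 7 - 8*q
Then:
No Solution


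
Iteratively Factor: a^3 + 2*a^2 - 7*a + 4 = (a - 1)*(a^2 + 3*a - 4) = (a - 1)*(a + 4)*(a - 1)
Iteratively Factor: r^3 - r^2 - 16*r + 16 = (r + 4)*(r^2 - 5*r + 4) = (r - 1)*(r + 4)*(r - 4)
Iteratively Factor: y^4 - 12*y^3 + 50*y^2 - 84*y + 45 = (y - 3)*(y^3 - 9*y^2 + 23*y - 15) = (y - 5)*(y - 3)*(y^2 - 4*y + 3) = (y - 5)*(y - 3)*(y - 1)*(y - 3)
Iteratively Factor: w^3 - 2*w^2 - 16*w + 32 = (w - 4)*(w^2 + 2*w - 8) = (w - 4)*(w + 4)*(w - 2)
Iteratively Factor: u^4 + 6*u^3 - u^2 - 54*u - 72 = (u + 3)*(u^3 + 3*u^2 - 10*u - 24) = (u - 3)*(u + 3)*(u^2 + 6*u + 8) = (u - 3)*(u + 3)*(u + 4)*(u + 2)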